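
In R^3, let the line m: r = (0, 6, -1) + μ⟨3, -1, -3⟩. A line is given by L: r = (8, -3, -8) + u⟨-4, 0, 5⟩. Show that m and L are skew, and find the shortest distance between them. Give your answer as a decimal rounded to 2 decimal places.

Common perpendicular direction n = (3, -1, -3) × (-4, 0, 5) = (-5, -3, -4).
With w = (8, -3, -8) − (0, 6, -1) = (8, -9, -7), w · n = 15.
Since n ≠ 0 the lines are not parallel, and w · n = 15 ≠ 0 so they do not intersect; hence they are skew.
Distance = |w · n| / |n| = |15| / √50 ≈ 2.12.

2.12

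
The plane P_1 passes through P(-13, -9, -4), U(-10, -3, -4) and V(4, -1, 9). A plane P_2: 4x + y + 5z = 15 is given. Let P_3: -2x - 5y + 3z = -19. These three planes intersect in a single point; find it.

PU = (3, 6, 0), PV = (17, 8, 13); a normal to P_1 is PU × PV = (78, -39, -78).
Using P: P_1 has equation 78x - 39y - 78z = -351.
Solving the 3×3 linear system 78x - 39y - 78z = -351, 4x + y + 5z = 15, -2x - 5y + 3z = -19 (e.g. by elimination or Cramer's rule, determinant = 4446) gives (0, 5, 2).

(0, 5, 2)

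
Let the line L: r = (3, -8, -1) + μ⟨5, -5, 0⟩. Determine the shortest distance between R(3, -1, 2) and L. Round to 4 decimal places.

Taking (3, -8, -1) on L with direction v = (5, -5, 0): w = R − (3, -8, -1) = (0, 7, 3), and w × v = (15, 15, -35).
Distance = |w × v| / |v| = √1675 / √50 ≈ 5.7879.

5.7879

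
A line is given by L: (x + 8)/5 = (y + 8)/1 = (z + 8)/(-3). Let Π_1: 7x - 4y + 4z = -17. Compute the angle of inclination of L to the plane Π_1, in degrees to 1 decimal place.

L has direction (5, 1, -3) through (-8, -8, -8).
sin θ = |n·v| / (|n||v|) = |19| / (√81 · √35) = 0.35684.
θ ≈ 20.9°.

20.9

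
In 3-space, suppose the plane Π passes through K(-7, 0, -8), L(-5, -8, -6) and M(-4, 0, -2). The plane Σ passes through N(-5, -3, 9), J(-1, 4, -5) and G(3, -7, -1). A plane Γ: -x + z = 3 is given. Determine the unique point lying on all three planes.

KL = (2, -8, 2), KM = (3, 0, 6); a normal to Π is KL × KM = (-48, -6, 24).
Using K: Π has equation -48x - 6y + 24z = 144.
NJ = (4, 7, -14), NG = (8, -4, -10); a normal to Σ is NJ × NG = (-126, -72, -72).
Using N: Σ has equation -126x - 72y - 72z = 198.
Solving the 3×3 linear system -48x - 6y + 24z = 144, -126x - 72y - 72z = 198, -x + z = 3 (e.g. by elimination or Cramer's rule, determinant = 540) gives (-5, 8, -2).

(-5, 8, -2)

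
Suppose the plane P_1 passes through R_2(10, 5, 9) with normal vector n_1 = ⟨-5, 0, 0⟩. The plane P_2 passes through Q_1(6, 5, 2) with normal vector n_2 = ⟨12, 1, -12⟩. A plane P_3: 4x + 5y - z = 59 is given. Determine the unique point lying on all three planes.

(10, 5, 6)

P_1: n_1·r = n_1·R_2 gives -5x = -50.
P_2: n_2·r = n_2·Q_1 gives 12x + y - 12z = 53.
Solving the 3×3 linear system -5x = -50, 12x + y - 12z = 53, 4x + 5y - z = 59 (e.g. by elimination or Cramer's rule, determinant = -295) gives (10, 5, 6).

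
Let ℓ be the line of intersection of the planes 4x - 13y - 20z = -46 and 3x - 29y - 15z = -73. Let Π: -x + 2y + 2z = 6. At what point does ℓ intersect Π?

Direction of ℓ: (4, -13, -20) × (3, -29, -15) = (-385, 0, -77).
A point on ℓ: solving the two plane equations with x = 15 gives (15, 2, 4).
Substitute r = (15, 2, 4) + t(-385, 0, -77) into the plane: -3 + 231t = 6, so t = 3/77.
Intersection: (15, 2, 4) + (3/77)·(-385, 0, -77) = (0, 2, 1).

(0, 2, 1)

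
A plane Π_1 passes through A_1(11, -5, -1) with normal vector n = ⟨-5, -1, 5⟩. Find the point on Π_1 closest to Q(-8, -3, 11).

Π_1: n·r = n·A_1 gives -5x - y + 5z = -55.
Foot = Q − λn with λ = (n·Q − d)/|n|² = (98 − (-55))/51 = 3.
Foot = (-8, -3, 11) − 3·(-5, -1, 5) = (7, 0, -4).

(7, 0, -4)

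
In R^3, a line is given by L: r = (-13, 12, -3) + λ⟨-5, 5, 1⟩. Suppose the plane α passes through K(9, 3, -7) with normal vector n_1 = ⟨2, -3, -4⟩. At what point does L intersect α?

α: n_1·r = n_1·K gives 2x - 3y - 4z = 37.
Substitute r = (-13, 12, -3) + t(-5, 5, 1) into the plane: -50 + (-29)t = 37, so t = -3.
Intersection: (-13, 12, -3) + (-3)·(-5, 5, 1) = (2, -3, -6).

(2, -3, -6)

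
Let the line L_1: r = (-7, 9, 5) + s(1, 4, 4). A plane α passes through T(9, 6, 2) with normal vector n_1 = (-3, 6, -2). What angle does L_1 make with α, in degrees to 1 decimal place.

α: n_1·r = n_1·T gives -3x + 6y - 2z = 5.
sin θ = |n·v| / (|n||v|) = |13| / (√49 · √33) = 0.32329.
θ ≈ 18.9°.

18.9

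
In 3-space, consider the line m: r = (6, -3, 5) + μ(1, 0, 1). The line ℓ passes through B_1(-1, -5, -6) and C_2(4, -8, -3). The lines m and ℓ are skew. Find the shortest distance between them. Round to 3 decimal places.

A direction vector for ℓ is C_2 − B_1 = (5, -3, 3).
Common perpendicular direction n = (1, 0, 1) × (5, -3, 3) = (3, 2, -3).
With w = (-1, -5, -6) − (6, -3, 5) = (-7, -2, -11), w · n = 8.
Distance = |w · n| / |n| = |8| / √22 ≈ 1.706.

1.706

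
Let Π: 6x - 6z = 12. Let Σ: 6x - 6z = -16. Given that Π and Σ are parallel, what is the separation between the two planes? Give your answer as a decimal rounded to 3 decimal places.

Same normal n = (6, 0, -6) with |n| = √72; distance = |12 − (-16)| / |n| = 28/√72 ≈ 3.300.

3.300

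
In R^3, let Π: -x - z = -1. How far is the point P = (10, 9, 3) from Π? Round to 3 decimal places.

n·P − d = (-1)·(10) + (0)·(9) + (-1)·(3) − (-1) = -12; |n| = √2.
Distance = |-12| / √2 = 12/√2 ≈ 8.485.

8.485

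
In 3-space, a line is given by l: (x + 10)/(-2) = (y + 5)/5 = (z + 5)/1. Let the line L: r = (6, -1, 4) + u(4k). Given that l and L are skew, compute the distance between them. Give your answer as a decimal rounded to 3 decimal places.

l has direction (-2, 5, 1) through (-10, -5, -5).
Common perpendicular direction n = (-2, 5, 1) × (0, 0, 4) = (20, 8, 0).
With w = (6, -1, 4) − (-10, -5, -5) = (16, 4, 9), w · n = 352.
Distance = |w · n| / |n| = |352| / √464 ≈ 16.341.

16.341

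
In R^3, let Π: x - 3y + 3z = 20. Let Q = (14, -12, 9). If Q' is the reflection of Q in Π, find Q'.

(8, 6, -9)

λ = (n·Q − d)/|n|² = (77 − 20)/19 = 3.
Reflection = Q − 2λn = (14, -12, 9) − 6·(1, -3, 3) = (8, 6, -9).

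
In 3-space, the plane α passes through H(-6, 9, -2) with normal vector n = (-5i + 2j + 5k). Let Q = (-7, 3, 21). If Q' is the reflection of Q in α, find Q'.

α: n·r = n·H gives -5x + 2y + 5z = 38.
λ = (n·Q − d)/|n|² = (146 − 38)/54 = 2.
Reflection = Q − 2λn = (-7, 3, 21) − 4·(-5, 2, 5) = (13, -5, 1).

(13, -5, 1)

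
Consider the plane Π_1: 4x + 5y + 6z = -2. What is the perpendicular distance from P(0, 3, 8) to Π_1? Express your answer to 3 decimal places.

n·P − d = (4)·(0) + (5)·(3) + (6)·(8) − (-2) = 65; |n| = √77.
Distance = |65| / √77 = 65/√77 ≈ 7.407.

7.407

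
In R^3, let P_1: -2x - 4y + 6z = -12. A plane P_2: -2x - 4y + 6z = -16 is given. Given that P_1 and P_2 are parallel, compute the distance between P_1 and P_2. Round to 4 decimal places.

Same normal n = (-2, -4, 6) with |n| = √56; distance = |-12 − (-16)| / |n| = 4/√56 ≈ 0.5345.

0.5345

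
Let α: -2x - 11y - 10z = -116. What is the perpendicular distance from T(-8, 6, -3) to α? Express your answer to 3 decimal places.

n·T − d = (-2)·(-8) + (-11)·(6) + (-10)·(-3) − (-116) = 96; |n| = √225.
Distance = |96| / √225 = 96/√225 ≈ 6.400.

6.400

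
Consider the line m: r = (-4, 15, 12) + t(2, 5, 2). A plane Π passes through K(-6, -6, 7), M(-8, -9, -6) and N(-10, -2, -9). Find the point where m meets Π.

(-8, 5, 8)

KM = (-2, -3, -13), KN = (-4, 4, -16); a normal to Π is KM × KN = (100, 20, -20).
Using K: Π has equation 100x + 20y - 20z = -860.
Substitute r = (-4, 15, 12) + t(2, 5, 2) into the plane: -340 + 260t = -860, so t = -2.
Intersection: (-4, 15, 12) + (-2)·(2, 5, 2) = (-8, 5, 8).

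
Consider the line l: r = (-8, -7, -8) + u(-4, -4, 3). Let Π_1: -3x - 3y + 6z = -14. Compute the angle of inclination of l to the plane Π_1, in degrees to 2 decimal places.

63.20

sin θ = |n·v| / (|n||v|) = |42| / (√54 · √41) = 0.89261.
θ ≈ 63.20°.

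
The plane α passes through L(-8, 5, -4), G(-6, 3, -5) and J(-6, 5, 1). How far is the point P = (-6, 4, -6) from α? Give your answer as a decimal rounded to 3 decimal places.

0.992

LG = (2, -2, -1), LJ = (2, 0, 5); a normal to α is LG × LJ = (-10, -12, 4).
Using L: α has equation -10x - 12y + 4z = 4.
n·P − d = (-10)·(-6) + (-12)·(4) + (4)·(-6) − 4 = -16; |n| = √260.
Distance = |-16| / √260 = 16/√260 ≈ 0.992.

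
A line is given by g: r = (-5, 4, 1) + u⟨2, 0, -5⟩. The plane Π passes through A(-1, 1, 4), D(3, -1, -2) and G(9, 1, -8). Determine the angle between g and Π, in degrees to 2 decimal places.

AD = (4, -2, -6), AG = (10, 0, -12); a normal to Π is AD × AG = (24, -12, 20).
Using A: Π has equation 24x - 12y + 20z = 44.
sin θ = |n·v| / (|n||v|) = |-52| / (√1120 · √29) = 0.28853.
θ ≈ 16.77°.

16.77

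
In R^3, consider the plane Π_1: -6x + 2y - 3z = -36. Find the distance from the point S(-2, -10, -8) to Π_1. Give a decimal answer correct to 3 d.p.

n·S − d = (-6)·(-2) + (2)·(-10) + (-3)·(-8) − (-36) = 52; |n| = √49.
Distance = |52| / √49 = 52/√49 ≈ 7.429.

7.429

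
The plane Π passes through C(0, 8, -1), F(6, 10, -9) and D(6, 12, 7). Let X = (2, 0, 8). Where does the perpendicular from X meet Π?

CF = (6, 2, -8), CD = (6, 4, 8); a normal to Π is CF × CD = (48, -96, 12).
Using C: Π has equation 48x - 96y + 12z = -780.
Foot = X − λn with λ = (n·X − d)/|n|² = (192 − (-780))/11664 = 1/12.
Foot = (2, 0, 8) − (1/12)·(48, -96, 12) = (-2, 8, 7).

(-2, 8, 7)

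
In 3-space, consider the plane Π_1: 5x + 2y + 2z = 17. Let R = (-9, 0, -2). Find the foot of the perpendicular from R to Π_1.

Foot = R − λn with λ = (n·R − d)/|n|² = (-49 − 17)/33 = -2.
Foot = (-9, 0, -2) − (-2)·(5, 2, 2) = (1, 4, 2).

(1, 4, 2)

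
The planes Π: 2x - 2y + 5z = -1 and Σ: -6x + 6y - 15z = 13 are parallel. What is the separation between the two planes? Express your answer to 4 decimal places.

0.5803

Rescale Σ by 1/(-3): 2x - 2y + 5z = -13/3. Then distance = |-1 − (-13/3)| / √33 ≈ 0.5803.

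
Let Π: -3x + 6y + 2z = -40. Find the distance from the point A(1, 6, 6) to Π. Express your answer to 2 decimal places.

12.14

n·A − d = (-3)·(1) + (6)·(6) + (2)·(6) − (-40) = 85; |n| = √49.
Distance = |85| / √49 = 85/√49 ≈ 12.14.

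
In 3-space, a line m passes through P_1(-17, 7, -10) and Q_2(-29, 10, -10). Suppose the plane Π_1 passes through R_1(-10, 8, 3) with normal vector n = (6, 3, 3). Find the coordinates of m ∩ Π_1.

(-1, 3, -10)

A direction vector for m is Q_2 − P_1 = (-12, 3, 0).
Π_1: n·r = n·R_1 gives 6x + 3y + 3z = -27.
Substitute r = (-17, 7, -10) + t(-12, 3, 0) into the plane: -111 + (-63)t = -27, so t = -4/3.
Intersection: (-17, 7, -10) + (-4/3)·(-12, 3, 0) = (-1, 3, -10).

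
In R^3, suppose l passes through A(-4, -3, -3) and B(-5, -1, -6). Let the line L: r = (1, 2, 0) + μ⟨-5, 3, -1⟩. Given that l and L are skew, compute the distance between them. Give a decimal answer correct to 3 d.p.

7.348

A direction vector for l is B − A = (-1, 2, -3).
Common perpendicular direction n = (-1, 2, -3) × (-5, 3, -1) = (7, 14, 7).
With w = (1, 2, 0) − (-4, -3, -3) = (5, 5, 3), w · n = 126.
Distance = |w · n| / |n| = |126| / √294 ≈ 7.348.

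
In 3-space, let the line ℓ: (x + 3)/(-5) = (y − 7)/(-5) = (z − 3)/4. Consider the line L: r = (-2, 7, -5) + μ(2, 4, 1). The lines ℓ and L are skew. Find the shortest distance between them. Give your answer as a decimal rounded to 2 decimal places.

2.21

ℓ has direction (-5, -5, 4) through (-3, 7, 3).
Common perpendicular direction n = (-5, -5, 4) × (2, 4, 1) = (-21, 13, -10).
With w = (-2, 7, -5) − (-3, 7, 3) = (1, 0, -8), w · n = 59.
Distance = |w · n| / |n| = |59| / √710 ≈ 2.21.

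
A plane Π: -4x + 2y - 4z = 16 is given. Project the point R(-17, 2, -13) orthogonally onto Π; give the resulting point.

(-5, -4, -1)

Foot = R − λn with λ = (n·R − d)/|n|² = (124 − 16)/36 = 3.
Foot = (-17, 2, -13) − 3·(-4, 2, -4) = (-5, -4, -1).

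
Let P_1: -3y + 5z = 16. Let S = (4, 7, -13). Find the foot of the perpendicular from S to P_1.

(4, -2, 2)

Foot = S − λn with λ = (n·S − d)/|n|² = (-86 − 16)/34 = -3.
Foot = (4, 7, -13) − (-3)·(0, -3, 5) = (4, -2, 2).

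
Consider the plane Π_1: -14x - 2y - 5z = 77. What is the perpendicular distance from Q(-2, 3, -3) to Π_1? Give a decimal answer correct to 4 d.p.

2.6667

n·Q − d = (-14)·(-2) + (-2)·(3) + (-5)·(-3) − 77 = -40; |n| = √225.
Distance = |-40| / √225 = 40/√225 ≈ 2.6667.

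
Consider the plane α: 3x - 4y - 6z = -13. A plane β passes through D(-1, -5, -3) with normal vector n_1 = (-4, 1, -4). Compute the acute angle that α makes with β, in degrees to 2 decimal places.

β: n_1·r = n_1·D gives -4x + y - 4z = 11.
cos θ = |n₁·n₂| / (|n₁||n₂|) = |8| / (√61 · √33).
θ = arccos(0.17831) ≈ 79.73°.

79.73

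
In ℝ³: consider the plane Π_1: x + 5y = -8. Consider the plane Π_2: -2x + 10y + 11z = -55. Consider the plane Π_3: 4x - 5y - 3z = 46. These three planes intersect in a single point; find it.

Solving the 3×3 linear system x + 5y = -8, -2x + 10y + 11z = -55, 4x - 5y - 3z = 46 (e.g. by elimination or Cramer's rule, determinant = 215) gives (7, -3, -1).

(7, -3, -1)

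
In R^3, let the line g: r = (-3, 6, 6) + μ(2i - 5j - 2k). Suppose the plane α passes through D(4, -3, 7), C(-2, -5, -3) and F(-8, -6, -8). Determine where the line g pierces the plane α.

(1, -4, 2)

DC = (-6, -2, -10), DF = (-12, -3, -15); a normal to α is DC × DF = (0, 30, -6).
Using D: α has equation 30y - 6z = -132.
Substitute r = (-3, 6, 6) + t(2, -5, -2) into the plane: 144 + (-138)t = -132, so t = 2.
Intersection: (-3, 6, 6) + 2·(2, -5, -2) = (1, -4, 2).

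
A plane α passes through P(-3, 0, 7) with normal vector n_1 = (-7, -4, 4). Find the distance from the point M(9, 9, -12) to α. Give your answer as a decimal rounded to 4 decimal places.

21.7778

α: n_1·r = n_1·P gives -7x - 4y + 4z = 49.
n·M − d = (-7)·(9) + (-4)·(9) + (4)·(-12) − 49 = -196; |n| = √81.
Distance = |-196| / √81 = 196/√81 ≈ 21.7778.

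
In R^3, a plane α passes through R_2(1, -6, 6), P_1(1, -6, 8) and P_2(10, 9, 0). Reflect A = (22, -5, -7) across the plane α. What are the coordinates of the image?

R_2P_1 = (0, 0, 2), R_2P_2 = (9, 15, -6); a normal to α is R_2P_1 × R_2P_2 = (-30, 18, 0).
Using R_2: α has equation -30x + 18y = -138.
λ = (n·A − d)/|n|² = (-750 − (-138))/1224 = -1/2.
Reflection = A − 2λn = (22, -5, -7) − (-1)·(-30, 18, 0) = (-8, 13, -7).

(-8, 13, -7)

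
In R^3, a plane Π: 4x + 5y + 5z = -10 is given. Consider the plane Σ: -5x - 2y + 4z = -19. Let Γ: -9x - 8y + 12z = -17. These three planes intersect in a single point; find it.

(5, -5, -1)

Solving the 3×3 linear system 4x + 5y + 5z = -10, -5x - 2y + 4z = -19, -9x - 8y + 12z = -17 (e.g. by elimination or Cramer's rule, determinant = 262) gives (5, -5, -1).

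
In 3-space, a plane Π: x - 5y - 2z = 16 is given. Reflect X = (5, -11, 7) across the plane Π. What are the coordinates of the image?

λ = (n·X − d)/|n|² = (46 − 16)/30 = 1.
Reflection = X − 2λn = (5, -11, 7) − 2·(1, -5, -2) = (3, -1, 11).

(3, -1, 11)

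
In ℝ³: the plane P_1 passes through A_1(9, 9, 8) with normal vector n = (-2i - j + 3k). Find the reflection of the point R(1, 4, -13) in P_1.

P_1: n·r = n·A_1 gives -2x - y + 3z = -3.
λ = (n·R − d)/|n|² = (-45 − (-3))/14 = -3.
Reflection = R − 2λn = (1, 4, -13) − (-6)·(-2, -1, 3) = (-11, -2, 5).

(-11, -2, 5)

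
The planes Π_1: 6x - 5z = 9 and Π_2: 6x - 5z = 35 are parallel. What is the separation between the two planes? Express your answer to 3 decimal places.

Same normal n = (6, 0, -5) with |n| = √61; distance = |9 − 35| / |n| = 26/√61 ≈ 3.329.

3.329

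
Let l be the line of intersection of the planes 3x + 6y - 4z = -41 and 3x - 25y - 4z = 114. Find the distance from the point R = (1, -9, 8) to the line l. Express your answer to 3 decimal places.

Direction of l: (3, 6, -4) × (3, -25, -4) = (-124, 0, -93).
A point on l: solving the two plane equations with x = 3 gives (3, -5, 5).
Taking (3, -5, 5) on l with direction v = (-124, 0, -93): w = R − (3, -5, 5) = (-2, -4, 3), and w × v = (372, -558, -496).
Distance = |w × v| / |v| = √695764 / √24025 ≈ 5.381.

5.381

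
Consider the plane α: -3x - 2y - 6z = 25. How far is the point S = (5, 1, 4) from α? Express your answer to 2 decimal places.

9.43

n·S − d = (-3)·(5) + (-2)·(1) + (-6)·(4) − 25 = -66; |n| = √49.
Distance = |-66| / √49 = 66/√49 ≈ 9.43.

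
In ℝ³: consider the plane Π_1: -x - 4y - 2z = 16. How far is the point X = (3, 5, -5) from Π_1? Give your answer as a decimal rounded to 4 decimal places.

6.3283

n·X − d = (-1)·(3) + (-4)·(5) + (-2)·(-5) − 16 = -29; |n| = √21.
Distance = |-29| / √21 = 29/√21 ≈ 6.3283.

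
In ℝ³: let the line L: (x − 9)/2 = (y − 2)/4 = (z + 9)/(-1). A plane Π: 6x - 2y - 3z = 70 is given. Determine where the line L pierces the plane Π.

L has direction (2, 4, -1) through (9, 2, -9).
Substitute r = (9, 2, -9) + t(2, 4, -1) into the plane: 77 + 7t = 70, so t = -1.
Intersection: (9, 2, -9) + (-1)·(2, 4, -1) = (7, -2, -8).

(7, -2, -8)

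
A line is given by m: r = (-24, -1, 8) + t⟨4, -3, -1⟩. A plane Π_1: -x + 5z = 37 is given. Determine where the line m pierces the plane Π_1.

(-12, -10, 5)

Substitute r = (-24, -1, 8) + t(4, -3, -1) into the plane: 64 + (-9)t = 37, so t = 3.
Intersection: (-24, -1, 8) + 3·(4, -3, -1) = (-12, -10, 5).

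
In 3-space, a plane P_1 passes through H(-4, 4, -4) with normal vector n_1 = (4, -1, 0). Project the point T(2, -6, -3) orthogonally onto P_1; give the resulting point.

(-6, -4, -3)

P_1: n_1·r = n_1·H gives 4x - y = -20.
Foot = T − λn with λ = (n·T − d)/|n|² = (14 − (-20))/17 = 2.
Foot = (2, -6, -3) − 2·(4, -1, 0) = (-6, -4, -3).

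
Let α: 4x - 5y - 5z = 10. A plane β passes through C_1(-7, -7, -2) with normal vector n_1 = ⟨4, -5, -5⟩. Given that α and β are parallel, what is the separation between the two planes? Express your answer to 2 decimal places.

β: n_1·r = n_1·C_1 gives 4x - 5y - 5z = 17.
Same normal n = (4, -5, -5) with |n| = √66; distance = |10 − 17| / |n| = 7/√66 ≈ 0.86.

0.86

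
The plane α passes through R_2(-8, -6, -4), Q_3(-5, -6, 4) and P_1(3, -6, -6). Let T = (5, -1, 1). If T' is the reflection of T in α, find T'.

R_2Q_3 = (3, 0, 8), R_2P_1 = (11, 0, -2); a normal to α is R_2Q_3 × R_2P_1 = (0, 94, 0).
Using R_2: α has equation 94y = -564.
λ = (n·T − d)/|n|² = (-94 − (-564))/8836 = 5/94.
Reflection = T − 2λn = (5, -1, 1) − (5/47)·(0, 94, 0) = (5, -11, 1).

(5, -11, 1)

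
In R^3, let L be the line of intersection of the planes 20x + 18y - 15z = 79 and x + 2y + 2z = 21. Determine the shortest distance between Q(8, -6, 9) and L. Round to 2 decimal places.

5.33

Direction of L: (20, 18, -15) × (1, 2, 2) = (66, -55, 22).
A point on L: solving the two plane equations with x = 5 gives (5, 3, 5).
Taking (5, 3, 5) on L with direction v = (66, -55, 22): w = Q − (5, 3, 5) = (3, -9, 4), and w × v = (22, 198, 429).
Distance = |w × v| / |v| = √223729 / √7865 ≈ 5.33.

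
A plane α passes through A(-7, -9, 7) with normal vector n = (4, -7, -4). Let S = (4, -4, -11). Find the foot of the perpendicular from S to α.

(0, 3, -7)

α: n·r = n·A gives 4x - 7y - 4z = 7.
Foot = S − λn with λ = (n·S − d)/|n|² = (88 − 7)/81 = 1.
Foot = (4, -4, -11) − 1·(4, -7, -4) = (0, 3, -7).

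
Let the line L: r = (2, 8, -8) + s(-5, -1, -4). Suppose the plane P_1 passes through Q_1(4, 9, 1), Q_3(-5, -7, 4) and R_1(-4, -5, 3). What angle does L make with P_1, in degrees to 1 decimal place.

28.0

Q_1Q_3 = (-9, -16, 3), Q_1R_1 = (-8, -14, 2); a normal to P_1 is Q_1Q_3 × Q_1R_1 = (10, -6, -2).
Using Q_1: P_1 has equation 10x - 6y - 2z = -16.
sin θ = |n·v| / (|n||v|) = |-36| / (√140 · √42) = 0.46948.
θ ≈ 28.0°.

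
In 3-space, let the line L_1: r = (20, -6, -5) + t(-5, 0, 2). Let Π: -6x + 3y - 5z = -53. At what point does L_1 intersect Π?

(5, -6, 1)

Substitute r = (20, -6, -5) + t(-5, 0, 2) into the plane: -113 + 20t = -53, so t = 3.
Intersection: (20, -6, -5) + 3·(-5, 0, 2) = (5, -6, 1).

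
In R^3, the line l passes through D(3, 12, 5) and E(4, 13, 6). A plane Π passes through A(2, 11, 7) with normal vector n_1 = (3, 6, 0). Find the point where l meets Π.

(2, 11, 4)

A direction vector for l is E − D = (1, 1, 1).
Π: n_1·r = n_1·A gives 3x + 6y = 72.
Substitute r = (3, 12, 5) + t(1, 1, 1) into the plane: 81 + 9t = 72, so t = -1.
Intersection: (3, 12, 5) + (-1)·(1, 1, 1) = (2, 11, 4).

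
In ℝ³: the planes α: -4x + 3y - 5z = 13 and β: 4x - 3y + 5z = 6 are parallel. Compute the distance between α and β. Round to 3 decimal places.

Rescale β by 1/(-1): -4x + 3y - 5z = -6. Then distance = |13 − (-6)| / √50 ≈ 2.687.

2.687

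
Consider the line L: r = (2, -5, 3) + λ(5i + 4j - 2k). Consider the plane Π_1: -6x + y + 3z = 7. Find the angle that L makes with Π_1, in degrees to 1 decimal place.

sin θ = |n·v| / (|n||v|) = |-32| / (√46 · √45) = 0.70334.
θ ≈ 44.7°.

44.7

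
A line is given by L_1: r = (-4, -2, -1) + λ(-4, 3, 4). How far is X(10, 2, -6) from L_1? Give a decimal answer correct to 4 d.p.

11.7089

Taking (-4, -2, -1) on L_1 with direction v = (-4, 3, 4): w = X − (-4, -2, -1) = (14, 4, -5), and w × v = (31, -36, 58).
Distance = |w × v| / |v| = √5621 / √41 ≈ 11.7089.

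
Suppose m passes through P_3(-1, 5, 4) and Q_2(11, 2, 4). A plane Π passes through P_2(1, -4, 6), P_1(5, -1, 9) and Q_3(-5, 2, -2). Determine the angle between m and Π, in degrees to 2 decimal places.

46.33

A direction vector for m is Q_2 − P_3 = (12, -3, 0).
P_2P_1 = (4, 3, 3), P_2Q_3 = (-6, 6, -8); a normal to Π is P_2P_1 × P_2Q_3 = (-42, 14, 42).
Using P_2: Π has equation -42x + 14y + 42z = 154.
sin θ = |n·v| / (|n||v|) = |-546| / (√3724 · √153) = 0.72334.
θ ≈ 46.33°.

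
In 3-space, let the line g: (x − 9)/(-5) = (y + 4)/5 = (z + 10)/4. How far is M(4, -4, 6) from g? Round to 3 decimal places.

g has direction (-5, 5, 4) through (9, -4, -10).
Taking (9, -4, -10) on g with direction v = (-5, 5, 4): w = M − (9, -4, -10) = (-5, 0, 16), and w × v = (-80, -60, -25).
Distance = |w × v| / |v| = √10625 / √66 ≈ 12.688.

12.688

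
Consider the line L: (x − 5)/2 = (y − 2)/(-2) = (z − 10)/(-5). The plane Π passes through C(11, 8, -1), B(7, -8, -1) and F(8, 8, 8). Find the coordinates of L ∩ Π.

L has direction (2, -2, -5) through (5, 2, 10).
CB = (-4, -16, 0), CF = (-3, 0, 9); a normal to Π is CB × CF = (-144, 36, -48).
Using C: Π has equation -144x + 36y - 48z = -1248.
Substitute r = (5, 2, 10) + t(2, -2, -5) into the plane: -1128 + (-120)t = -1248, so t = 1.
Intersection: (5, 2, 10) + 1·(2, -2, -5) = (7, 0, 5).

(7, 0, 5)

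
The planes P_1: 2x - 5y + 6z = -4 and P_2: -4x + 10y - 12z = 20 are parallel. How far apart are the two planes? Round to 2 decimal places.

0.74

Rescale P_2 by 1/(-2): 2x - 5y + 6z = -10. Then distance = |-4 − (-10)| / √65 ≈ 0.74.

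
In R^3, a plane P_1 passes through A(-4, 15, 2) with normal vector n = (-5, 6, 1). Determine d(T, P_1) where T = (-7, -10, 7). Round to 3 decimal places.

P_1: n·r = n·A gives -5x + 6y + z = 112.
n·T − d = (-5)·(-7) + (6)·(-10) + (1)·(7) − 112 = -130; |n| = √62.
Distance = |-130| / √62 = 130/√62 ≈ 16.510.

16.510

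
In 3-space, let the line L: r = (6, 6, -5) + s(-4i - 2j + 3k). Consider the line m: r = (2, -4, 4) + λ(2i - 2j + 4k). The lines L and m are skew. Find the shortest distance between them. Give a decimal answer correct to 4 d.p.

Common perpendicular direction n = (-4, -2, 3) × (2, -2, 4) = (-2, 22, 12).
With w = (2, -4, 4) − (6, 6, -5) = (-4, -10, 9), w · n = -104.
Distance = |w · n| / |n| = |-104| / √632 ≈ 4.1369.

4.1369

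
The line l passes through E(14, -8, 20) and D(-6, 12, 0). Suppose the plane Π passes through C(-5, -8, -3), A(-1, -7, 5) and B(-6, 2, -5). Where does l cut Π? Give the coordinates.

(-1, 7, 5)

A direction vector for l is D − E = (-20, 20, -20).
CA = (4, 1, 8), CB = (-1, 10, -2); a normal to Π is CA × CB = (-82, 0, 41).
Using C: Π has equation -82x + 41z = 287.
Substitute r = (14, -8, 20) + t(-20, 20, -20) into the plane: -328 + 820t = 287, so t = 3/4.
Intersection: (14, -8, 20) + (3/4)·(-20, 20, -20) = (-1, 7, 5).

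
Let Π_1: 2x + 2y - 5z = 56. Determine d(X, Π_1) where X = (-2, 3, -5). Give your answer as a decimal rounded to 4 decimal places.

n·X − d = (2)·(-2) + (2)·(3) + (-5)·(-5) − 56 = -29; |n| = √33.
Distance = |-29| / √33 = 29/√33 ≈ 5.0483.

5.0483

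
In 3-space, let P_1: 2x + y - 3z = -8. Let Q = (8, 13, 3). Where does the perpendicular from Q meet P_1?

Foot = Q − λn with λ = (n·Q − d)/|n|² = (20 − (-8))/14 = 2.
Foot = (8, 13, 3) − 2·(2, 1, -3) = (4, 11, 9).

(4, 11, 9)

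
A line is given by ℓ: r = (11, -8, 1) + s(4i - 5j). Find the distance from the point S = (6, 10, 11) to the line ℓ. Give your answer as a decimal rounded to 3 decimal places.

12.405

Taking (11, -8, 1) on ℓ with direction v = (4, -5, 0): w = S − (11, -8, 1) = (-5, 18, 10), and w × v = (50, 40, -47).
Distance = |w × v| / |v| = √6309 / √41 ≈ 12.405.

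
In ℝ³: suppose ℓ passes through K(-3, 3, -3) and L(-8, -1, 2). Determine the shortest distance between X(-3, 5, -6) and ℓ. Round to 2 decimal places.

2.23

A direction vector for ℓ is L − K = (-5, -4, 5).
Taking (-3, 3, -3) on ℓ with direction v = (-5, -4, 5): w = X − (-3, 3, -3) = (0, 2, -3), and w × v = (-2, 15, 10).
Distance = |w × v| / |v| = √329 / √66 ≈ 2.23.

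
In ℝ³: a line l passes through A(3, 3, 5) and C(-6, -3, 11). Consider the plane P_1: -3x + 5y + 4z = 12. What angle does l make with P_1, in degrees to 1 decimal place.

13.9

A direction vector for l is C − A = (-9, -6, 6).
sin θ = |n·v| / (|n||v|) = |21| / (√50 · √153) = 0.24010.
θ ≈ 13.9°.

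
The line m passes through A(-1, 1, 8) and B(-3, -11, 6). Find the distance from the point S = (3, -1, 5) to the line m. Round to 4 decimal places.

A direction vector for m is B − A = (-2, -12, -2).
Taking (-1, 1, 8) on m with direction v = (-2, -12, -2): w = S − (-1, 1, 8) = (4, -2, -3), and w × v = (-32, 14, -52).
Distance = |w × v| / |v| = √3924 / √152 ≈ 5.0809.

5.0809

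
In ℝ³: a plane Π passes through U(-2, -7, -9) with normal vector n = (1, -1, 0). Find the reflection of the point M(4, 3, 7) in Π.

Π: n·r = n·U gives x - y = 5.
λ = (n·M − d)/|n|² = (1 − 5)/2 = -2.
Reflection = M − 2λn = (4, 3, 7) − (-4)·(1, -1, 0) = (8, -1, 7).

(8, -1, 7)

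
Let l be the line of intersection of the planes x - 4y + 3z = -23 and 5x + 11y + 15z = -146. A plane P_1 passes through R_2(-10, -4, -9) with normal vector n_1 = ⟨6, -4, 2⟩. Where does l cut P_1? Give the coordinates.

(-9, -1, -6)

Direction of l: (1, -4, 3) × (5, 11, 15) = (-93, 0, 31).
A point on l: solving the two plane equations with x = -12 gives (-12, -1, -5).
P_1: n_1·r = n_1·R_2 gives 6x - 4y + 2z = -62.
Substitute r = (-12, -1, -5) + t(-93, 0, 31) into the plane: -78 + (-496)t = -62, so t = -1/31.
Intersection: (-12, -1, -5) + (-1/31)·(-93, 0, 31) = (-9, -1, -6).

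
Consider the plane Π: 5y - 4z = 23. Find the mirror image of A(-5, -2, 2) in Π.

(-5, 8, -6)

λ = (n·A − d)/|n|² = (-18 − 23)/41 = -1.
Reflection = A − 2λn = (-5, -2, 2) − (-2)·(0, 5, -4) = (-5, 8, -6).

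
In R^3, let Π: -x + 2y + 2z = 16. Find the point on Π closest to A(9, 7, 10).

(10, 5, 8)

Foot = A − λn with λ = (n·A − d)/|n|² = (25 − 16)/9 = 1.
Foot = (9, 7, 10) − 1·(-1, 2, 2) = (10, 5, 8).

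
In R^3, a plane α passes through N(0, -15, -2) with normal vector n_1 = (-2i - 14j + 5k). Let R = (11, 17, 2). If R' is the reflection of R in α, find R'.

(3, -39, 22)

α: n_1·r = n_1·N gives -2x - 14y + 5z = 200.
λ = (n·R − d)/|n|² = (-250 − 200)/225 = -2.
Reflection = R − 2λn = (11, 17, 2) − (-4)·(-2, -14, 5) = (3, -39, 22).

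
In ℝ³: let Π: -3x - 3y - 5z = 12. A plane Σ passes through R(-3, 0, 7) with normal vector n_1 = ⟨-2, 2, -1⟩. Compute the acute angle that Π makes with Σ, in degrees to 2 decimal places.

75.28

Σ: n_1·r = n_1·R gives -2x + 2y - z = -1.
cos θ = |n₁·n₂| / (|n₁||n₂|) = |5| / (√43 · √9).
θ = arccos(0.25416) ≈ 75.28°.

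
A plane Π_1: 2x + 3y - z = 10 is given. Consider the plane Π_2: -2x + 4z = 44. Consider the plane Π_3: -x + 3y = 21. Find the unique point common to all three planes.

(0, 7, 11)

Solving the 3×3 linear system 2x + 3y - z = 10, -2x + 4z = 44, -x + 3y = 21 (e.g. by elimination or Cramer's rule, determinant = -30) gives (0, 7, 11).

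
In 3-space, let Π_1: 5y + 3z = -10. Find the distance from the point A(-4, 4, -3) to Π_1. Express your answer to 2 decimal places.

n·A − d = (0)·(-4) + (5)·(4) + (3)·(-3) − (-10) = 21; |n| = √34.
Distance = |21| / √34 = 21/√34 ≈ 3.60.

3.60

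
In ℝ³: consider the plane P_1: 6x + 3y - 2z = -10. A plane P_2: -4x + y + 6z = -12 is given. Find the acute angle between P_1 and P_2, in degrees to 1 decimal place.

49.6

cos θ = |n₁·n₂| / (|n₁||n₂|) = |-33| / (√49 · √53).
θ = arccos(0.64756) ≈ 49.6°.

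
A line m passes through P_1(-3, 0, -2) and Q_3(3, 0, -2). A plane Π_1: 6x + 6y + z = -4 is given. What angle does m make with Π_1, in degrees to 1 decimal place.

A direction vector for m is Q_3 − P_1 = (6, 0, 0).
sin θ = |n·v| / (|n||v|) = |36| / (√73 · √36) = 0.70225.
θ ≈ 44.6°.

44.6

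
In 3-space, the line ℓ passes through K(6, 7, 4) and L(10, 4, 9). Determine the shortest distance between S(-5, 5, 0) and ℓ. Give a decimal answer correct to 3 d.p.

8.586

A direction vector for ℓ is L − K = (4, -3, 5).
Taking (6, 7, 4) on ℓ with direction v = (4, -3, 5): w = S − (6, 7, 4) = (-11, -2, -4), and w × v = (-22, 39, 41).
Distance = |w × v| / |v| = √3686 / √50 ≈ 8.586.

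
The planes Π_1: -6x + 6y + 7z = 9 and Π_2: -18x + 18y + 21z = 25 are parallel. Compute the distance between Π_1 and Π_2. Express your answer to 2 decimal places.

0.06

Rescale Π_2 by 1/3: -6x + 6y + 7z = 25/3. Then distance = |9 − (25/3)| / √121 ≈ 0.06.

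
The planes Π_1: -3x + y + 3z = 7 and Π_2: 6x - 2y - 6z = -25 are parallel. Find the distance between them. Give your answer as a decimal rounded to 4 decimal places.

1.2618

Rescale Π_2 by 1/(-2): -3x + y + 3z = 25/2. Then distance = |7 − (25/2)| / √19 ≈ 1.2618.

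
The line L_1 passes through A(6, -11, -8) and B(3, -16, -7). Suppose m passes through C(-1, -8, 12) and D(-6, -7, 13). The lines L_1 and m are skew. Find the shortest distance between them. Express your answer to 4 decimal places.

A direction vector for L_1 is B − A = (-3, -5, 1).
A direction vector for m is D − C = (-5, 1, 1).
Common perpendicular direction n = (-3, -5, 1) × (-5, 1, 1) = (-6, -2, -28).
With w = (-1, -8, 12) − (6, -11, -8) = (-7, 3, 20), w · n = -524.
Distance = |w · n| / |n| = |-524| / √824 ≈ 18.2544.

18.2544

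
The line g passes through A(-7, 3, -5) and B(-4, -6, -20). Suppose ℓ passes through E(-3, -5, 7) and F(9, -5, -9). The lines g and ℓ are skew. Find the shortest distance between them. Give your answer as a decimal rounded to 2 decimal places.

A direction vector for g is B − A = (3, -9, -15).
A direction vector for ℓ is F − E = (12, 0, -16).
Common perpendicular direction n = (3, -9, -15) × (12, 0, -16) = (144, -132, 108).
With w = (-3, -5, 7) − (-7, 3, -5) = (4, -8, 12), w · n = 2928.
Distance = |w · n| / |n| = |2928| / √49824 ≈ 13.12.

13.12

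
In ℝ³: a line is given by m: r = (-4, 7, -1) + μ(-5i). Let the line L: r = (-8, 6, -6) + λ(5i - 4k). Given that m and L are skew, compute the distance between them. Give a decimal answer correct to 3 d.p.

Common perpendicular direction n = (-5, 0, 0) × (5, 0, -4) = (0, -20, 0).
With w = (-8, 6, -6) − (-4, 7, -1) = (-4, -1, -5), w · n = 20.
Distance = |w · n| / |n| = |20| / √400 ≈ 1.000.

1.000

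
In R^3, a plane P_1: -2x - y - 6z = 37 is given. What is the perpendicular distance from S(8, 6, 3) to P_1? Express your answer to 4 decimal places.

12.0254

n·S − d = (-2)·(8) + (-1)·(6) + (-6)·(3) − 37 = -77; |n| = √41.
Distance = |-77| / √41 = 77/√41 ≈ 12.0254.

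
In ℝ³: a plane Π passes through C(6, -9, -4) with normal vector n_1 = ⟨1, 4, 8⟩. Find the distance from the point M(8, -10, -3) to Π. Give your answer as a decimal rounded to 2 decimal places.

Π: n_1·r = n_1·C gives x + 4y + 8z = -62.
n·M − d = (1)·(8) + (4)·(-10) + (8)·(-3) − (-62) = 6; |n| = √81.
Distance = |6| / √81 = 6/√81 ≈ 0.67.

0.67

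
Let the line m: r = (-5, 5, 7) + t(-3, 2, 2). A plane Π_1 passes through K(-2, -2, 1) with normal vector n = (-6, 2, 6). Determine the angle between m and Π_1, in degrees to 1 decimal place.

Π_1: n·r = n·K gives -6x + 2y + 6z = 14.
sin θ = |n·v| / (|n||v|) = |34| / (√76 · √17) = 0.94591.
θ ≈ 71.1°.

71.1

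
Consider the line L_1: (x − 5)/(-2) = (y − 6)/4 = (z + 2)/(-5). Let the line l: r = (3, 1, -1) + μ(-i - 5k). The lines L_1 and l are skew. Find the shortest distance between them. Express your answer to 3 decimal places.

L_1 has direction (-2, 4, -5) through (5, 6, -2).
Common perpendicular direction n = (-2, 4, -5) × (-1, 0, -5) = (-20, -5, 4).
With w = (3, 1, -1) − (5, 6, -2) = (-2, -5, 1), w · n = 69.
Distance = |w · n| / |n| = |69| / √441 ≈ 3.286.

3.286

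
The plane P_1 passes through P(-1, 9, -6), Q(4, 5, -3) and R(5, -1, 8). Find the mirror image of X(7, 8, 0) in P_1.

PQ = (5, -4, 3), PR = (6, -10, 14); a normal to P_1 is PQ × PR = (-26, -52, -26).
Using P: P_1 has equation -26x - 52y - 26z = -286.
λ = (n·X − d)/|n|² = (-598 − (-286))/4056 = -1/13.
Reflection = X − 2λn = (7, 8, 0) − (-2/13)·(-26, -52, -26) = (3, 0, -4).

(3, 0, -4)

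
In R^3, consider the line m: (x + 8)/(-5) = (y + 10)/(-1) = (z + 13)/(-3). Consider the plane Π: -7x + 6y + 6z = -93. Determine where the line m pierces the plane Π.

(-3, -9, -10)

m has direction (-5, -1, -3) through (-8, -10, -13).
Substitute r = (-8, -10, -13) + t(-5, -1, -3) into the plane: -82 + 11t = -93, so t = -1.
Intersection: (-8, -10, -13) + (-1)·(-5, -1, -3) = (-3, -9, -10).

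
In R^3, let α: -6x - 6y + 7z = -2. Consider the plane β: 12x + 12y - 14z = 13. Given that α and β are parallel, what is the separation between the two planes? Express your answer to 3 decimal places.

0.409

Rescale β by 1/(-2): -6x - 6y + 7z = -13/2. Then distance = |-2 − (-13/2)| / √121 ≈ 0.409.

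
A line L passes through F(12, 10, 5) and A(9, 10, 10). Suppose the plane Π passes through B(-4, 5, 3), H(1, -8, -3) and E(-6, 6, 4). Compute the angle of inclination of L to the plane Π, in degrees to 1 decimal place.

38.4

A direction vector for L is A − F = (-3, 0, 5).
BH = (5, -13, -6), BE = (-2, 1, 1); a normal to Π is BH × BE = (-7, 7, -21).
Using B: Π has equation -7x + 7y - 21z = 0.
sin θ = |n·v| / (|n||v|) = |-84| / (√539 · √34) = 0.62051.
θ ≈ 38.4°.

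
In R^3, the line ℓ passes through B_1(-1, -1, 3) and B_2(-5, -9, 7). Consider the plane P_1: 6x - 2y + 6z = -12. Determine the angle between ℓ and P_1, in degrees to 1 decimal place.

A direction vector for ℓ is B_2 − B_1 = (-4, -8, 4).
sin θ = |n·v| / (|n||v|) = |16| / (√76 · √96) = 0.18732.
θ ≈ 10.8°.

10.8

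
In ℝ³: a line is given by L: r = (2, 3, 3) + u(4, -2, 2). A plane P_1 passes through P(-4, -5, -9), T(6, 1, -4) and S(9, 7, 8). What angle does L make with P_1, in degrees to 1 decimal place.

PT = (10, 6, 5), PS = (13, 12, 17); a normal to P_1 is PT × PS = (42, -105, 42).
Using P: P_1 has equation 42x - 105y + 42z = -21.
sin θ = |n·v| / (|n||v|) = |462| / (√14553 · √24) = 0.78174.
θ ≈ 51.4°.

51.4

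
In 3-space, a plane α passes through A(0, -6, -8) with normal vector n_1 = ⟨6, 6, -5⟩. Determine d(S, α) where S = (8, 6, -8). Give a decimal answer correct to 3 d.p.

12.184

α: n_1·r = n_1·A gives 6x + 6y - 5z = 4.
n·S − d = (6)·(8) + (6)·(6) + (-5)·(-8) − 4 = 120; |n| = √97.
Distance = |120| / √97 = 120/√97 ≈ 12.184.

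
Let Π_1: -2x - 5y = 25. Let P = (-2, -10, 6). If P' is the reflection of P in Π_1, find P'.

λ = (n·P − d)/|n|² = (54 − 25)/29 = 1.
Reflection = P − 2λn = (-2, -10, 6) − 2·(-2, -5, 0) = (2, 0, 6).

(2, 0, 6)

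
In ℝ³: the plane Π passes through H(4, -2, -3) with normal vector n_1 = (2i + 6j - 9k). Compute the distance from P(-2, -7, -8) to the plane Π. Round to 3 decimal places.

Π: n_1·r = n_1·H gives 2x + 6y - 9z = 23.
n·P − d = (2)·(-2) + (6)·(-7) + (-9)·(-8) − 23 = 3; |n| = √121.
Distance = |3| / √121 = 3/√121 ≈ 0.273.

0.273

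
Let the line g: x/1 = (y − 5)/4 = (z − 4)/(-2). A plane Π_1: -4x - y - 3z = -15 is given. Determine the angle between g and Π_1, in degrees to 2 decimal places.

4.91

g has direction (1, 4, -2) through (0, 5, 4).
sin θ = |n·v| / (|n||v|) = |-2| / (√26 · √21) = 0.08559.
θ ≈ 4.91°.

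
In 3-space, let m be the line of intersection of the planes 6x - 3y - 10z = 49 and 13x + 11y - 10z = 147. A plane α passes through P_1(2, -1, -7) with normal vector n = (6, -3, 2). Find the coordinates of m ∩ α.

(4, 5, -4)

Direction of m: (6, -3, -10) × (13, 11, -10) = (140, -70, 105).
A point on m: solving the two plane equations with x = 16 gives (16, -1, 5).
α: n·r = n·P_1 gives 6x - 3y + 2z = 1.
Substitute r = (16, -1, 5) + t(140, -70, 105) into the plane: 109 + 1260t = 1, so t = -3/35.
Intersection: (16, -1, 5) + (-3/35)·(140, -70, 105) = (4, 5, -4).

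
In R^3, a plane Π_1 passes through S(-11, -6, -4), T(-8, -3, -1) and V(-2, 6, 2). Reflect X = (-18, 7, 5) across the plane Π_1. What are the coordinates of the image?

ST = (3, 3, 3), SV = (9, 12, 6); a normal to Π_1 is ST × SV = (-18, 9, 9).
Using S: Π_1 has equation -18x + 9y + 9z = 108.
λ = (n·X − d)/|n|² = (432 − 108)/486 = 2/3.
Reflection = X − 2λn = (-18, 7, 5) − (4/3)·(-18, 9, 9) = (6, -5, -7).

(6, -5, -7)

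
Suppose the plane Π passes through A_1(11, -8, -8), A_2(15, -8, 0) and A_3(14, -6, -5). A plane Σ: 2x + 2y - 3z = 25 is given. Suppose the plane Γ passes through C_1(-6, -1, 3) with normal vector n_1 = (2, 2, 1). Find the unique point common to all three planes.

(9, -10, -9)

A_1A_2 = (4, 0, 8), A_1A_3 = (3, 2, 3); a normal to Π is A_1A_2 × A_1A_3 = (-16, 12, 8).
Using A_1: Π has equation -16x + 12y + 8z = -336.
Γ: n_1·r = n_1·C_1 gives 2x + 2y + z = -11.
Solving the 3×3 linear system -16x + 12y + 8z = -336, 2x + 2y - 3z = 25, 2x + 2y + z = -11 (e.g. by elimination or Cramer's rule, determinant = -224) gives (9, -10, -9).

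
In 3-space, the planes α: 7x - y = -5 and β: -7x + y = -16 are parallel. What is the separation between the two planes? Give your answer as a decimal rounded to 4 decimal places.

2.9698

Rescale β by 1/(-1): 7x - y = 16. Then distance = |-5 − 16| / √50 ≈ 2.9698.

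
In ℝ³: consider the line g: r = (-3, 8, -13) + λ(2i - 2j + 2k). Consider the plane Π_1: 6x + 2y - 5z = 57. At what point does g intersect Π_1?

(3, 2, -7)

Substitute r = (-3, 8, -13) + t(2, -2, 2) into the plane: 63 + (-2)t = 57, so t = 3.
Intersection: (-3, 8, -13) + 3·(2, -2, 2) = (3, 2, -7).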